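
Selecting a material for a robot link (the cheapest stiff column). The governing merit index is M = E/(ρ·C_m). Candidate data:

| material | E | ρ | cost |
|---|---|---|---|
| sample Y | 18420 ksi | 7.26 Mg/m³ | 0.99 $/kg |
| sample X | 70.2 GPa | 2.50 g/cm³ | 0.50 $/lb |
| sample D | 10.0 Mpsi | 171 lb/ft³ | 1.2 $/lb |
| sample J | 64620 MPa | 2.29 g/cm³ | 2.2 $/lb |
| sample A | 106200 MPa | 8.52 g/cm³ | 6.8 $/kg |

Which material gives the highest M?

sample X

After converting to SI:
  sample Y: E = 127.0 GPa, ρ = 7260 kg/m³, cost = 0.9900 $/kg
  sample X: E = 70.20 GPa, ρ = 2500 kg/m³, cost = 1.102 $/kg
  sample D: E = 68.95 GPa, ρ = 2739 kg/m³, cost = 2.646 $/kg
  sample J: E = 64.62 GPa, ρ = 2290 kg/m³, cost = 4.850 $/kg
  sample A: E = 106.2 GPa, ρ = 8520 kg/m³, cost = 6.800 $/kg
  sample X: M = 25.5 MN·m per $
  sample Y: M = 17.7 MN·m per $
  sample D: M = 9.51 MN·m per $
  sample J: M = 5.82 MN·m per $
  sample A: M = 1.83 MN·m per $
The maximum is for sample X.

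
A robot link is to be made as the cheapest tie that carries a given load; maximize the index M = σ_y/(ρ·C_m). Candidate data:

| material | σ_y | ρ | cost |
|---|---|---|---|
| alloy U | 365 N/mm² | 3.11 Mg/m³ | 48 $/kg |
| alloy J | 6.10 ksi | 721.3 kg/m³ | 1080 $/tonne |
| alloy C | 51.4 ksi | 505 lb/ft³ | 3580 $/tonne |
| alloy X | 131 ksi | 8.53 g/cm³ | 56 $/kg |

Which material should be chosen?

alloy J

In SI units:
  alloy U: σ_y = 365.0 MPa, ρ = 3110 kg/m³, cost = 48.00 $/kg
  alloy J: σ_y = 42.06 MPa, ρ = 721.3 kg/m³, cost = 1.080 $/kg
  alloy C: σ_y = 354.4 MPa, ρ = 8089 kg/m³, cost = 3.580 $/kg
  alloy X: σ_y = 903.2 MPa, ρ = 8530 kg/m³, cost = 56.00 $/kg
  alloy J: M = 54.0 kN·m per $
  alloy C: M = 12.2 kN·m per $
  alloy U: M = 2.45 kN·m per $
  alloy X: M = 1.89 kN·m per $
Highest index: alloy J.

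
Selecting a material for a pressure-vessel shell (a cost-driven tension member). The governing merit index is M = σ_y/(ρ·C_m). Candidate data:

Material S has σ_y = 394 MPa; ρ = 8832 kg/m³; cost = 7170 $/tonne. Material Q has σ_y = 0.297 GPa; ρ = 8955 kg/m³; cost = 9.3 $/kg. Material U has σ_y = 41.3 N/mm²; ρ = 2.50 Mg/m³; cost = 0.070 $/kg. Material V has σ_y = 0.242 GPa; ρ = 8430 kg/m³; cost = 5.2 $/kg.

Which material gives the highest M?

Putting every candidate on a common basis:
  material S: σ_y = 394.0 MPa, ρ = 8832 kg/m³, cost = 7.170 $/kg
  material Q: σ_y = 297.0 MPa, ρ = 8955 kg/m³, cost = 9.300 $/kg
  material U: σ_y = 41.30 MPa, ρ = 2500 kg/m³, cost = 0.07000 $/kg
  material V: σ_y = 242.0 MPa, ρ = 8430 kg/m³, cost = 5.200 $/kg
  material U: M = 236 kN·m per $
  material S: M = 6.22 kN·m per $
  material V: M = 5.52 kN·m per $
  material Q: M = 3.57 kN·m per $
Material U has the largest M.

material U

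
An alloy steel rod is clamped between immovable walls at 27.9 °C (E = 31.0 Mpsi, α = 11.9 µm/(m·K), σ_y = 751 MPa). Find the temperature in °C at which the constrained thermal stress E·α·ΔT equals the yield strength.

E = 31.0 Mpsi = 213.7 GPa.
E·α·ΔT = 751.0 MPa ⇒ ΔT = 751.0 / (213.7×10³ × 11.9×10⁻⁶) = 295.3 K.
T = 27.9 + 295.3 = 323.2 °C.

323 °C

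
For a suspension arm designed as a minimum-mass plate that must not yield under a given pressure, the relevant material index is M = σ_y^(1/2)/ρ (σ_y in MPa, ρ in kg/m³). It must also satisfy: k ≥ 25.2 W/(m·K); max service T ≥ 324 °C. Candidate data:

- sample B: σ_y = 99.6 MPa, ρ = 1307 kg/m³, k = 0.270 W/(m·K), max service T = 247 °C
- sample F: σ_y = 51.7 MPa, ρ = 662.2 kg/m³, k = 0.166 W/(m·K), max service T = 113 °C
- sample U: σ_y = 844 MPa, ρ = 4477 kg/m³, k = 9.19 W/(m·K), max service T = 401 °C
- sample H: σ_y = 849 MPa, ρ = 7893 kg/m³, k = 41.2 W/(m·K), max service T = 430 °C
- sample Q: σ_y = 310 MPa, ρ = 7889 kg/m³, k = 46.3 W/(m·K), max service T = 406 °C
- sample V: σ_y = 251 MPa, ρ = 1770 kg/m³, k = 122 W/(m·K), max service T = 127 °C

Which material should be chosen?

sample H

Screen on constraints: k ≥ 25.2 W/(m·K); max service T ≥ 324 °C. Survivors: sample H, sample Q.
Per-candidate index values:
  sample H: M = 3.69×10⁻³
  sample Q: M = 2.23×10⁻³
Sample H has the largest M.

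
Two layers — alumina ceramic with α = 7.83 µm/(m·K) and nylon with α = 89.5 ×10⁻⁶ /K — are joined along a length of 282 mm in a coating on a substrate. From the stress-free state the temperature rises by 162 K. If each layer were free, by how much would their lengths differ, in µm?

3730 µm

Δα = |7.83 − 89.5|×10⁻⁶/K = 81.7×10⁻⁶/K.
ΔL_mismatch = Δα·L·ΔT = 81.7×10⁻⁶ × 282.0 mm × 162.0 K = 3730 µm.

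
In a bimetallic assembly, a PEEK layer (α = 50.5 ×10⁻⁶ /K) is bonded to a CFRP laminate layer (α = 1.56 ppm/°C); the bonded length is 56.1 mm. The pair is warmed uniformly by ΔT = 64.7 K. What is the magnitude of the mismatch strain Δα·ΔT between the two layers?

Δα = |50.5 − 1.56|×10⁻⁶/K = 48.9×10⁻⁶/K.
Mismatch strain = Δα·ΔT = 48.9×10⁻⁶ × 64.7 = 3.17×10⁻³.

3.17×10⁻³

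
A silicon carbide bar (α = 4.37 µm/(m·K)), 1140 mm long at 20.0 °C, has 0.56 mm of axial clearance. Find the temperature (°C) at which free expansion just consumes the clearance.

α·L₀·ΔT = 0.56 mm ⇒ ΔT = 0.56 / (4.37×10⁻⁶ × 1140.0) = 112.4 K.
T = 20.0 + 112.4 = 132.4 °C.

132 °C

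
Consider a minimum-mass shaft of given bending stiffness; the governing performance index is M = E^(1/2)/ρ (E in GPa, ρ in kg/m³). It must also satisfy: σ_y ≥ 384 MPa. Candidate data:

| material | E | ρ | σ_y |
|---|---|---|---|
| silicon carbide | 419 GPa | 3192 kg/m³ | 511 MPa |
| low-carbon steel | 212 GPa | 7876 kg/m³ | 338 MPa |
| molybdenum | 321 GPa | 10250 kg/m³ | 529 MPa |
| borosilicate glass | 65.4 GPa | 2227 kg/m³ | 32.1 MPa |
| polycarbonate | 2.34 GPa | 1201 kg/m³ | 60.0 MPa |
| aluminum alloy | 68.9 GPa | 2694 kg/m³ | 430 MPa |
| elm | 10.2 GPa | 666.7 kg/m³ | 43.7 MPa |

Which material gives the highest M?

Screen on constraints: σ_y ≥ 384 MPa. Survivors: silicon carbide, molybdenum, aluminum alloy.
Evaluate M for each candidate:
  silicon carbide: M = 6.41×10⁻³
  aluminum alloy: M = 3.08×10⁻³
  molybdenum: M = 1.75×10⁻³
Highest index: silicon carbide.

silicon carbide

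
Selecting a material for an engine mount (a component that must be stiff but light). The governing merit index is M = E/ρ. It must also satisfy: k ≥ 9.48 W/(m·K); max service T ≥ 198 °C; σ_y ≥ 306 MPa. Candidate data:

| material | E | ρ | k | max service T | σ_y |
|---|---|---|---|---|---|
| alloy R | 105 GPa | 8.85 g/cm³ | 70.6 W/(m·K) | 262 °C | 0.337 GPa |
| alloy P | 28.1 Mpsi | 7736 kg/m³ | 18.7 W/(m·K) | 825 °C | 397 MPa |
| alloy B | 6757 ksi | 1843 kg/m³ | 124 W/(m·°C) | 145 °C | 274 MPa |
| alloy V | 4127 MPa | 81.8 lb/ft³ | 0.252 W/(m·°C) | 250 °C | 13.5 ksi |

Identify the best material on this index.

alloy P

Screen on constraints: k ≥ 9.48 W/(m·K); max service T ≥ 198 °C; σ_y ≥ 306 MPa. Survivors: alloy R, alloy P.
After converting to SI:
  alloy R: E = 105.0 GPa, ρ = 8850 kg/m³
  alloy P: E = 193.7 GPa, ρ = 7736 kg/m³
  alloy P: M = 25.0 MN·m/kg
  alloy R: M = 11.9 MN·m/kg
The maximum is for alloy P.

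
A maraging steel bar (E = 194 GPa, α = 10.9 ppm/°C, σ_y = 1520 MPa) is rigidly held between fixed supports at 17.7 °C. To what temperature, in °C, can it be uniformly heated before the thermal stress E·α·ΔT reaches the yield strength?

E·α·ΔT = 1520 MPa ⇒ ΔT = 1520 / (194.0×10³ × 10.9×10⁻⁶) = 718.8 K.
T = 17.7 + 718.8 = 736.5 °C.

737 °C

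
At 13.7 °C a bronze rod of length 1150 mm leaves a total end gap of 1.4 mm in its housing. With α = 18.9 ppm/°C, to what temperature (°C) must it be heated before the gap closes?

78.1 °C

α·L₀·ΔT = 1.4 mm ⇒ ΔT = 1.4 / (18.9×10⁻⁶ × 1150.0) = 64.41 K.
T = 13.7 + 64.41 = 78.11 °C.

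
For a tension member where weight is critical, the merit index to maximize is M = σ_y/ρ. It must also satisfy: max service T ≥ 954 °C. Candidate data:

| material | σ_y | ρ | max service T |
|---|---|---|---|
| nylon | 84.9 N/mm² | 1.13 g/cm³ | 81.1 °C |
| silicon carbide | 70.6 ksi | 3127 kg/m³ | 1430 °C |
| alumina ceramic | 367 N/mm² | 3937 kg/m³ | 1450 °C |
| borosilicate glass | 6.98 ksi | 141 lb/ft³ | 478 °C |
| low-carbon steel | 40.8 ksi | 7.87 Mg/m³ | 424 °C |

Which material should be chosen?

silicon carbide

Screen on constraints: max service T ≥ 954 °C. Survivors: silicon carbide, alumina ceramic.
In SI units:
  silicon carbide: σ_y = 486.8 MPa, ρ = 3127 kg/m³
  alumina ceramic: σ_y = 367.0 MPa, ρ = 3937 kg/m³
  silicon carbide: M = 156 kN·m/kg
  alumina ceramic: M = 93.2 kN·m/kg
The maximum is for silicon carbide.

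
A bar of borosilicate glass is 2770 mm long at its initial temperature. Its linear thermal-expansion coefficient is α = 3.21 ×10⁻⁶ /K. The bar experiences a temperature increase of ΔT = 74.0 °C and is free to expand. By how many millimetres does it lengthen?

ΔL = α·L₀·ΔT = 3.21×10⁻⁶ × 2770 mm × 74.00 K = 0.658 mm.

0.658 mm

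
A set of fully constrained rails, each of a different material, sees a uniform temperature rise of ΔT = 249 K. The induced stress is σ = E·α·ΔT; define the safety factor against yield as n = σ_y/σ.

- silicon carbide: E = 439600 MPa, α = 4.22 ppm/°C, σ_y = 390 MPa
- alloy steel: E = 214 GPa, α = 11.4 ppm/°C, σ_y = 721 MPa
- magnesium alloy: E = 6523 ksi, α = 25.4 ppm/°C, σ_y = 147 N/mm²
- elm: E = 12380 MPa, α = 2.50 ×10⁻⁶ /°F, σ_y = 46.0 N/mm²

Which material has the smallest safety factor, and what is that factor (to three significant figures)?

magnesium alloy, n = 0.517

Converting E to GPa, α to ×10⁻⁶/K, σ_y to MPa, then σ and n for each:
  silicon carbide: E = 439.6, α = 4.22, σ_y = 390.0 → σ = 462 MPa, n = 0.844
  alloy steel: E = 214.0, α = 11.4, σ_y = 721.0 → σ = 607 MPa, n = 1.19
  magnesium alloy: E = 44.97, α = 25.4, σ_y = 147.0 → σ = 284 MPa, n = 0.517
  elm: E = 12.38, α = 4.50, σ_y = 46.00 → σ = 13.9 MPa, n = 3.32
Magnesium alloy has the lowest safety factor, n = 0.517.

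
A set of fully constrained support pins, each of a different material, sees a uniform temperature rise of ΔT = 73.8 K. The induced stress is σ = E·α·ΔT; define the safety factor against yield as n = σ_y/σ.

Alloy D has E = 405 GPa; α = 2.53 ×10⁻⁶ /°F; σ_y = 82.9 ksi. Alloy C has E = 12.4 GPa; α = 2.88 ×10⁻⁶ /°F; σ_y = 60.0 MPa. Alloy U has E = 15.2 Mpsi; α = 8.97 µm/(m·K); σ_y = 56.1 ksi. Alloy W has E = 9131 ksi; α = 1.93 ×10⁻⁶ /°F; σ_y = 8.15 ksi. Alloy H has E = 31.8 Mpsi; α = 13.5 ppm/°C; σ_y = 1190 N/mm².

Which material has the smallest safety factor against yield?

alloy W

In consistent units (E in GPa, α in ×10⁻⁶/K, σ_y in MPa):
  alloy D: E = 405.0, α = 4.55, σ_y = 571.6 → σ = 136 MPa, n = 4.20
  alloy C: E = 12.40, α = 5.18, σ_y = 60.00 → σ = 4.74 MPa, n = 12.6
  alloy U: E = 104.8, α = 8.97, σ_y = 386.8 → σ = 69.4 MPa, n = 5.58
  alloy W: E = 62.96, α = 3.47, σ_y = 56.19 → σ = 16.1 MPa, n = 3.48
  alloy H: E = 219.3, α = 13.5, σ_y = 1190 → σ = 218 MPa, n = 5.45
The minimum is alloy W at n = 3.48.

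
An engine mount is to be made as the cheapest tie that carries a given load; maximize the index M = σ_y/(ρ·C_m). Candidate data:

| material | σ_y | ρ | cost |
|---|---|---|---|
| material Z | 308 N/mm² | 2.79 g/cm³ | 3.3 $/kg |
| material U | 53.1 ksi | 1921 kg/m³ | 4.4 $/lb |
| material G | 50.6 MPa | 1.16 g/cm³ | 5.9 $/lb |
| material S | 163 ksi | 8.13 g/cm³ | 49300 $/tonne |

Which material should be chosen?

In SI units:
  material Z: σ_y = 308.0 MPa, ρ = 2790 kg/m³, cost = 3.300 $/kg
  material U: σ_y = 366.1 MPa, ρ = 1921 kg/m³, cost = 9.700 $/kg
  material G: σ_y = 50.60 MPa, ρ = 1160 kg/m³, cost = 13.01 $/kg
  material S: σ_y = 1124 MPa, ρ = 8130 kg/m³, cost = 49.30 $/kg
  material Z: M = 33.5 kN·m per $
  material U: M = 19.6 kN·m per $
  material G: M = 3.35 kN·m per $
  material S: M = 2.80 kN·m per $
The maximum is for material Z.

material Z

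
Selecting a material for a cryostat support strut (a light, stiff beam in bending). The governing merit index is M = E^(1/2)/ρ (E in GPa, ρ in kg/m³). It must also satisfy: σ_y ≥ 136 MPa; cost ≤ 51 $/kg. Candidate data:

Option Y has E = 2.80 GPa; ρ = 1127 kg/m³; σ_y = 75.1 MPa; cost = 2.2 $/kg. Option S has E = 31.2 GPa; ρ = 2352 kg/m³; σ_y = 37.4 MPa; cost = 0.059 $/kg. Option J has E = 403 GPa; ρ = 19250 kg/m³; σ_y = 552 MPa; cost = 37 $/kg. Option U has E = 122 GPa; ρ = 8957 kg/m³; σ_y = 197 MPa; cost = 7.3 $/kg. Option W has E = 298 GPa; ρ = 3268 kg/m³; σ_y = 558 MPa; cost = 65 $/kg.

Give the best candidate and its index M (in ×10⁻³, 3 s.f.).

option U, M = 1.23×10⁻³

Screen on constraints: σ_y ≥ 136 MPa; cost ≤ 51 $/kg. Survivors: option J, option U.
Evaluate M for each candidate:
  option U: M = 1.23×10⁻³
  option J: M = 1.04×10⁻³
The maximum is for option U.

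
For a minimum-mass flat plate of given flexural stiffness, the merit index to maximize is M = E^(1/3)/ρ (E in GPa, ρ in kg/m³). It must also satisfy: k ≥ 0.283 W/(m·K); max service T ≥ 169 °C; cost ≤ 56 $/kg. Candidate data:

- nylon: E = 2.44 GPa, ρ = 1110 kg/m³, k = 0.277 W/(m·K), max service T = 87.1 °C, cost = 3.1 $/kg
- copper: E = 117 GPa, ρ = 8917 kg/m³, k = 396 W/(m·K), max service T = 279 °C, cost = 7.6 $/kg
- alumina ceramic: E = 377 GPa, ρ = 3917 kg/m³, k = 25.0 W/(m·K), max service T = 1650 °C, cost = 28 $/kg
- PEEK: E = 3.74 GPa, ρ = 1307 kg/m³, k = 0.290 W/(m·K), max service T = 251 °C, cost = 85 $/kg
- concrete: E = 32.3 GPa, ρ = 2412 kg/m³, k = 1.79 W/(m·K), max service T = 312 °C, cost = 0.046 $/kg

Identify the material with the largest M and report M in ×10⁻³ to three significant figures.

Screen on constraints: k ≥ 0.283 W/(m·K); max service T ≥ 169 °C; cost ≤ 56 $/kg. Survivors: copper, alumina ceramic, concrete.
Evaluate M for each candidate:
  alumina ceramic: M = 1.84×10⁻³
  concrete: M = 1.32×10⁻³
  copper: M = 0.548×10⁻³
Alumina ceramic has the largest M.

alumina ceramic, M = 1.84×10⁻³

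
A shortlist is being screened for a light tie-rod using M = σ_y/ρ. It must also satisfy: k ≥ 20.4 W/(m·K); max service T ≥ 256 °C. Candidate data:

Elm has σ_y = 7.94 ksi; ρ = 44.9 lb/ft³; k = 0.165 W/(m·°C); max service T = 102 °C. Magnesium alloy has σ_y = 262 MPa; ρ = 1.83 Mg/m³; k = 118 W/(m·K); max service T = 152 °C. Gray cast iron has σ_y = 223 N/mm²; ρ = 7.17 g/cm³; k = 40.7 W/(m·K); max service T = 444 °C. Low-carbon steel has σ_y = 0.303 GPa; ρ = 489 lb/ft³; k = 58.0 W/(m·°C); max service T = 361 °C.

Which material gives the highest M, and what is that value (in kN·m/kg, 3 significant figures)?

Screen on constraints: k ≥ 20.4 W/(m·K); max service T ≥ 256 °C. Survivors: gray cast iron, low-carbon steel.
In SI units:
  gray cast iron: σ_y = 223.0 MPa, ρ = 7170 kg/m³
  low-carbon steel: σ_y = 303.0 MPa, ρ = 7833 kg/m³
  low-carbon steel: M = 38.7 kN·m/kg
  gray cast iron: M = 31.1 kN·m/kg
Highest index: low-carbon steel.

low-carbon steel, M = 38.7 kN·m/kg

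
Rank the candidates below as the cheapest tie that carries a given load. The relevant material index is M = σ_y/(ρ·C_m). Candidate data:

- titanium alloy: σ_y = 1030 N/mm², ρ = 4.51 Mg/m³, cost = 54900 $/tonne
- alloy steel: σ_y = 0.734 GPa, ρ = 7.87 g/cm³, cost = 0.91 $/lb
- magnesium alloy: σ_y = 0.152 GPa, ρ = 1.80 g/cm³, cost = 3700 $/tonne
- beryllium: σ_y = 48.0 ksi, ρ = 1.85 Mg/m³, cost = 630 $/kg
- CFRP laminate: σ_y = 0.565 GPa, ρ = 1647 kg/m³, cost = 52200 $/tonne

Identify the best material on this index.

alloy steel

After converting to SI:
  titanium alloy: σ_y = 1030 MPa, ρ = 4510 kg/m³, cost = 54.90 $/kg
  alloy steel: σ_y = 734.0 MPa, ρ = 7870 kg/m³, cost = 2.006 $/kg
  magnesium alloy: σ_y = 152.0 MPa, ρ = 1800 kg/m³, cost = 3.700 $/kg
  beryllium: σ_y = 330.9 MPa, ρ = 1850 kg/m³, cost = 630.0 $/kg
  CFRP laminate: σ_y = 565.0 MPa, ρ = 1647 kg/m³, cost = 52.20 $/kg
  alloy steel: M = 46.5 kN·m per $
  magnesium alloy: M = 22.8 kN·m per $
  CFRP laminate: M = 6.57 kN·m per $
  titanium alloy: M = 4.16 kN·m per $
  beryllium: M = 0.284 kN·m per $
The maximum is for alloy steel.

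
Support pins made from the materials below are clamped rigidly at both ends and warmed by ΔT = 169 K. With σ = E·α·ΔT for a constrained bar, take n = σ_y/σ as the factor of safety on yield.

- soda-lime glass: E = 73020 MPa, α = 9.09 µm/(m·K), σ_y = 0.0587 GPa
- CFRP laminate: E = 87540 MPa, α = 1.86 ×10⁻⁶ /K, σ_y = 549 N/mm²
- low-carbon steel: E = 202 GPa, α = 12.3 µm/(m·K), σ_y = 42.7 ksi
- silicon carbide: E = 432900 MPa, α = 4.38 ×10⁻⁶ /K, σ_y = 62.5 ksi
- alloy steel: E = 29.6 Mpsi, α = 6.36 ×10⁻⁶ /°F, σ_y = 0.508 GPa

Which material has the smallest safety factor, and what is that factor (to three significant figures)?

Converting E to GPa, α to ×10⁻⁶/K, σ_y to MPa, then σ and n for each:
  soda-lime glass: E = 73.02, α = 9.09, σ_y = 58.70 → σ = 112 MPa, n = 0.523
  CFRP laminate: E = 87.54, α = 1.86, σ_y = 549.0 → σ = 27.5 MPa, n = 20.0
  low-carbon steel: E = 202.0, α = 12.3, σ_y = 294.4 → σ = 420 MPa, n = 0.701
  silicon carbide: E = 432.9, α = 4.38, σ_y = 430.9 → σ = 320 MPa, n = 1.34
  alloy steel: E = 204.1, α = 11.4, σ_y = 508.0 → σ = 395 MPa, n = 1.29
Smallest n: soda-lime glass with n = 0.523.

soda-lime glass, n = 0.523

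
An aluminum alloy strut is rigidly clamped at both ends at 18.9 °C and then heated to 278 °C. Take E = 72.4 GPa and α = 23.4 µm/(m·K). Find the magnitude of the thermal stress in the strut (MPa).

439 MPa

ΔT = 259.1 K. Constrained thermal stress σ = E·α·ΔT = 72.40×10³ MPa × 23.4×10⁻⁶ × 259.1 = 439 MPa (compressive).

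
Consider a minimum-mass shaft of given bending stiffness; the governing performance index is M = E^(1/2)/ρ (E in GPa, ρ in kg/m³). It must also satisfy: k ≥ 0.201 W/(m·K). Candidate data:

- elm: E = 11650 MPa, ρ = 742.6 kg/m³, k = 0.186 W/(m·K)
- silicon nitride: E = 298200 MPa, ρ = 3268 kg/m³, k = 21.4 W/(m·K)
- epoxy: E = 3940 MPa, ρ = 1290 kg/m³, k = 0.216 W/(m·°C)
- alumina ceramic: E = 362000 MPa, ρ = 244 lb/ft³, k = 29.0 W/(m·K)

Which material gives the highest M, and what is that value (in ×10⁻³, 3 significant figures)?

silicon nitride, M = 5.28×10⁻³

Screen on constraints: k ≥ 0.201 W/(m·K). Survivors: silicon nitride, epoxy, alumina ceramic.
Putting every candidate on a common basis:
  silicon nitride: E = 298.2 GPa, ρ = 3268 kg/m³
  epoxy: E = 3.940 GPa, ρ = 1290 kg/m³
  alumina ceramic: E = 362.0 GPa, ρ = 3909 kg/m³
  silicon nitride: M = 5.28×10⁻³
  alumina ceramic: M = 4.87×10⁻³
  epoxy: M = 1.54×10⁻³
The maximum is for silicon nitride.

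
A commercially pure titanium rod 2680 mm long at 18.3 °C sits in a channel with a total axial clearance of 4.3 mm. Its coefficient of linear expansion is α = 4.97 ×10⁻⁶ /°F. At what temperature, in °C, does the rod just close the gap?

α = 4.97×10⁻⁶/°F × 9/5 = 8.95×10⁻⁶/K.
α·L₀·ΔT = 4.3 mm ⇒ ΔT = 4.3 / (8.95×10⁻⁶ × 2680.0) = 179.4 K.
T = 18.3 + 179.4 = 197.7 °C.

198 °C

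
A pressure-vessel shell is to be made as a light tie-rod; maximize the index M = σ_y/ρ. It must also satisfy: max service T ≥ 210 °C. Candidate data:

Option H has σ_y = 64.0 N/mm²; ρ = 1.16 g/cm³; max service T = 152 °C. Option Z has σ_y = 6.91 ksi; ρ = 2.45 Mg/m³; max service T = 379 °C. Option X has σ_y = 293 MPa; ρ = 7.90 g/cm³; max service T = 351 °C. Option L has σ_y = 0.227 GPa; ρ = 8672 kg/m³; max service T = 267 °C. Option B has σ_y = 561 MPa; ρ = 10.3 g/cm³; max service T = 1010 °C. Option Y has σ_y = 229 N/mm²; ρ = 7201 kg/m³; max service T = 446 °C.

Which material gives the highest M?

Screen on constraints: max service T ≥ 210 °C. Survivors: option Z, option X, option L, option B, option Y.
Normalizing units and computing the index:
  option Z: σ_y = 47.64 MPa, ρ = 2450 kg/m³
  option X: σ_y = 293.0 MPa, ρ = 7900 kg/m³
  option L: σ_y = 227.0 MPa, ρ = 8672 kg/m³
  option B: σ_y = 561.0 MPa, ρ = 10300 kg/m³
  option Y: σ_y = 229.0 MPa, ρ = 7201 kg/m³
  option B: M = 54.5 kN·m/kg
  option X: M = 37.1 kN·m/kg
  option Y: M = 31.8 kN·m/kg
  option L: M = 26.2 kN·m/kg
  option Z: M = 19.4 kN·m/kg
Highest index: option B.

option B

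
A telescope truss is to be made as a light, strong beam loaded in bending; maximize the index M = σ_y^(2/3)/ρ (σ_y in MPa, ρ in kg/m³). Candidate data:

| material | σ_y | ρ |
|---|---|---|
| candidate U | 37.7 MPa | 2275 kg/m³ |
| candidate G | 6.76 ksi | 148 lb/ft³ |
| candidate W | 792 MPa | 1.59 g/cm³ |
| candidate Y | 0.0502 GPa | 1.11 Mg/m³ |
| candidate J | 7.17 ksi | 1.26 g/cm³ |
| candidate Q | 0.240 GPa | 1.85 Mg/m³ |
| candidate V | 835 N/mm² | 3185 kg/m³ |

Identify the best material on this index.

Convert each candidate to consistent units, then evaluate M:
  candidate U: σ_y = 37.70 MPa, ρ = 2275 kg/m³
  candidate G: σ_y = 46.61 MPa, ρ = 2371 kg/m³
  candidate W: σ_y = 792.0 MPa, ρ = 1590 kg/m³
  candidate Y: σ_y = 50.20 MPa, ρ = 1110 kg/m³
  candidate J: σ_y = 49.44 MPa, ρ = 1260 kg/m³
  candidate Q: σ_y = 240.0 MPa, ρ = 1850 kg/m³
  candidate V: σ_y = 835.0 MPa, ρ = 3185 kg/m³
  candidate W: M = 53.8×10⁻³
  candidate V: M = 27.8×10⁻³
  candidate Q: M = 20.9×10⁻³
  candidate Y: M = 12.3×10⁻³
  candidate J: M = 10.7×10⁻³
  candidate G: M = 5.46×10⁻³
  candidate U: M = 4.94×10⁻³
The maximum is for candidate W.

candidate W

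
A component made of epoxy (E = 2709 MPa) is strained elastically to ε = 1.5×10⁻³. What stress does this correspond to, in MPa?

E = 2709 MPa = 2.709 GPa.
σ = E·ε = 2709 MPa × 1.5×10⁻³ = 4.06 MPa.

4.06 MPa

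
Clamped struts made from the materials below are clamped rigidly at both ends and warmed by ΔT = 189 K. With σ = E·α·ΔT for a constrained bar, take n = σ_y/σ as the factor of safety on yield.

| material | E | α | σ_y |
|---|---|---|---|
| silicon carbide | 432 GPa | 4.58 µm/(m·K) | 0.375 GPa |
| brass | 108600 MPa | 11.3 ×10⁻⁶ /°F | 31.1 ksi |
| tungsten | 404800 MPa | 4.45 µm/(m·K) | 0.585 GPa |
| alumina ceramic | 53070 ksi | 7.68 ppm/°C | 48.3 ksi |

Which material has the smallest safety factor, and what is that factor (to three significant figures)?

brass, n = 0.514

Converting E to GPa, α to ×10⁻⁶/K, σ_y to MPa, then σ and n for each:
  silicon carbide: E = 432.0, α = 4.58, σ_y = 375.0 → σ = 374 MPa, n = 1.00
  brass: E = 108.6, α = 20.3, σ_y = 214.4 → σ = 417 MPa, n = 0.514
  tungsten: E = 404.8, α = 4.45, σ_y = 585.0 → σ = 340 MPa, n = 1.72
  alumina ceramic: E = 365.9, α = 7.68, σ_y = 333.0 → σ = 531 MPa, n = 0.627
The minimum is brass at n = 0.514.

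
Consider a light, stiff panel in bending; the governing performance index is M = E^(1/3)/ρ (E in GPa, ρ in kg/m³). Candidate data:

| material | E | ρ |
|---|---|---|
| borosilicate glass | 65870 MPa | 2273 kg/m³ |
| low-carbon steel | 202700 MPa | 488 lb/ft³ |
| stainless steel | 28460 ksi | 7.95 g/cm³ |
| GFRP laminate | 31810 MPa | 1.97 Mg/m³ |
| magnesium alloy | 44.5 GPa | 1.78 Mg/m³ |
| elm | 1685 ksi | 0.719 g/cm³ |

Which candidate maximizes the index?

elm

In SI units:
  borosilicate glass: E = 65.87 GPa, ρ = 2273 kg/m³
  low-carbon steel: E = 202.7 GPa, ρ = 7817 kg/m³
  stainless steel: E = 196.2 GPa, ρ = 7950 kg/m³
  GFRP laminate: E = 31.81 GPa, ρ = 1970 kg/m³
  magnesium alloy: E = 44.50 GPa, ρ = 1780 kg/m³
  elm: E = 11.62 GPa, ρ = 719.0 kg/m³
  elm: M = 3.15×10⁻³
  magnesium alloy: M = 1.99×10⁻³
  borosilicate glass: M = 1.78×10⁻³
  GFRP laminate: M = 1.61×10⁻³
  low-carbon steel: M = 0.751×10⁻³
  stainless steel: M = 0.731×10⁻³
Highest index: elm.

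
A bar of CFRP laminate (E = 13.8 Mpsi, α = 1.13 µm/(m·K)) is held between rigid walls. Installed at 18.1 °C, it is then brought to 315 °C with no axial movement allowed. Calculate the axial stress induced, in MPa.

31.9 MPa

E = 13.8 Mpsi = 95.15 GPa.
ΔT = 296.9 K. Constrained thermal stress σ = E·α·ΔT = 95.15×10³ MPa × 1.13×10⁻⁶ × 296.9 = 31.9 MPa (compressive).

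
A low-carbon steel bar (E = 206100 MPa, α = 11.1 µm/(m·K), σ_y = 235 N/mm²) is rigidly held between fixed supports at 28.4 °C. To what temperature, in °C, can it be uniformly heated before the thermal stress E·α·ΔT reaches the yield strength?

E = 206100 MPa = 206.1 GPa.
σ_y = 235 N/mm² = 235.0 MPa.
E·α·ΔT = 235.0 MPa ⇒ ΔT = 235.0 / (206.1×10³ × 11.1×10⁻⁶) = 102.7 K.
T = 28.4 + 102.7 = 131.1 °C.

131 °C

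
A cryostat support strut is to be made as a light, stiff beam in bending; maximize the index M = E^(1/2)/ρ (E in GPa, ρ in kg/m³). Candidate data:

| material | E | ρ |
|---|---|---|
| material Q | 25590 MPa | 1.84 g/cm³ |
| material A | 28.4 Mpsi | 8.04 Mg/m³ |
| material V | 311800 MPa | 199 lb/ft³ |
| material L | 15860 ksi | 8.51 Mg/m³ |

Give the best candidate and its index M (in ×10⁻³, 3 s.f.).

material V, M = 5.54×10⁻³

Convert each candidate to consistent units, then evaluate M:
  material Q: E = 25.59 GPa, ρ = 1840 kg/m³
  material A: E = 195.8 GPa, ρ = 8040 kg/m³
  material V: E = 311.8 GPa, ρ = 3188 kg/m³
  material L: E = 109.4 GPa, ρ = 8510 kg/m³
  material V: M = 5.54×10⁻³
  material Q: M = 2.75×10⁻³
  material A: M = 1.74×10⁻³
  material L: M = 1.23×10⁻³
The maximum is for material V.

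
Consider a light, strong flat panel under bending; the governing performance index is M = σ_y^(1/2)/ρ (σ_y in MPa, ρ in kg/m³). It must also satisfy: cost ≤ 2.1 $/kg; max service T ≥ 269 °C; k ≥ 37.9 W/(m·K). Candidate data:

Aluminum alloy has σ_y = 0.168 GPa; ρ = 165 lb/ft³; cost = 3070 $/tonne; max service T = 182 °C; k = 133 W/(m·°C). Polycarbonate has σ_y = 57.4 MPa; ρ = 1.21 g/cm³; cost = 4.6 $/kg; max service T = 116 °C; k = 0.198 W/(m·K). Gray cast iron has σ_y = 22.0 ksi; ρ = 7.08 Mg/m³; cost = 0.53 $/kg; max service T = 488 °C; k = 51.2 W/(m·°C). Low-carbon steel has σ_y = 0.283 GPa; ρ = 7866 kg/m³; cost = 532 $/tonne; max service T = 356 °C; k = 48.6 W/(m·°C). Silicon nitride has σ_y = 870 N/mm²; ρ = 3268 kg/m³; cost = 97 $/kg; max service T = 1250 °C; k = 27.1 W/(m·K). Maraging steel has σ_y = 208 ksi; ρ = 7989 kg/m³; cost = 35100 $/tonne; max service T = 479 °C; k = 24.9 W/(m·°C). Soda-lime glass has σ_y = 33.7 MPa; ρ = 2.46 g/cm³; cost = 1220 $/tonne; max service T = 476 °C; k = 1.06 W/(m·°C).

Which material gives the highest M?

Screen on constraints: cost ≤ 2.1 $/kg; max service T ≥ 269 °C; k ≥ 37.9 W/(m·K). Survivors: gray cast iron, low-carbon steel.
Convert each candidate to consistent units, then evaluate M:
  gray cast iron: σ_y = 151.7 MPa, ρ = 7080 kg/m³
  low-carbon steel: σ_y = 283.0 MPa, ρ = 7866 kg/m³
  low-carbon steel: M = 2.14×10⁻³
  gray cast iron: M = 1.74×10⁻³
Low-carbon steel has the largest M.

low-carbon steel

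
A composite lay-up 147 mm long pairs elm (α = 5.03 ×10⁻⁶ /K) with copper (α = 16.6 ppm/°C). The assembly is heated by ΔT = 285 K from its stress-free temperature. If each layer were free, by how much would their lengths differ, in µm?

Δα = |5.03 − 16.6|×10⁻⁶/K = 11.6×10⁻⁶/K.
ΔL_mismatch = Δα·L·ΔT = 11.6×10⁻⁶ × 147.0 mm × 285.0 K = 485 µm.

485 µm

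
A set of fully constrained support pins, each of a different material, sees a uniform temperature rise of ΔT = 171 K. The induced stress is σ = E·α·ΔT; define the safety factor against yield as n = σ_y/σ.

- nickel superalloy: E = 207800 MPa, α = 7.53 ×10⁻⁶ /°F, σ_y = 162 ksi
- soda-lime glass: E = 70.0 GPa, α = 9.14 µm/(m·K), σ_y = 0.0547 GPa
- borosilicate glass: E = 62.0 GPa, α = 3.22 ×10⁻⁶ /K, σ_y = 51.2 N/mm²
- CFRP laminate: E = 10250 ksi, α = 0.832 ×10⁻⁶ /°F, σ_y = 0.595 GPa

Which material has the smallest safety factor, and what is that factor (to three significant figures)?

Converting E to GPa, α to ×10⁻⁶/K, σ_y to MPa, then σ and n for each:
  nickel superalloy: E = 207.8, α = 13.6, σ_y = 1117 → σ = 482 MPa, n = 2.32
  soda-lime glass: E = 70.00, α = 9.14, σ_y = 54.70 → σ = 109 MPa, n = 0.500
  borosilicate glass: E = 62.00, α = 3.22, σ_y = 51.20 → σ = 34.1 MPa, n = 1.50
  CFRP laminate: E = 70.67, α = 1.50, σ_y = 595.0 → σ = 18.1 MPa, n = 32.9
The minimum is soda-lime glass at n = 0.500.

soda-lime glass, n = 0.500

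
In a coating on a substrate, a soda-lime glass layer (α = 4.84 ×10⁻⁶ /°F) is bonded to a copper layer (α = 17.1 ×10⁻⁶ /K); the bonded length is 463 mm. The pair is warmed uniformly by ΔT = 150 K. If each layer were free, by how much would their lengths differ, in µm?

soda-lime glass: α = 4.84×10⁻⁶/°F × 9/5 = 8.71×10⁻⁶/K.
Δα = |8.71 − 17.1|×10⁻⁶/K = 8.39×10⁻⁶/K.
ΔL_mismatch = Δα·L·ΔT = 8.39×10⁻⁶ × 463.0 mm × 150.0 K = 583 µm.

583 µm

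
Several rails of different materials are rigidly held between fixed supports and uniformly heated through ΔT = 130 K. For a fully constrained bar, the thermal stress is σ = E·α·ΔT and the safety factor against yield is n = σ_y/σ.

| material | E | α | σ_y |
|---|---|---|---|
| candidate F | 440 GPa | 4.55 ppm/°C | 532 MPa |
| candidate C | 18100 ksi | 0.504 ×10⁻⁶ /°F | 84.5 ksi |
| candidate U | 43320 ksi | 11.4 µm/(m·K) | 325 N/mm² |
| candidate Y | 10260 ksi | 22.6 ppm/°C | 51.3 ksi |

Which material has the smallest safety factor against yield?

candidate U

Converting E to GPa, α to ×10⁻⁶/K, σ_y to MPa, then σ and n for each:
  candidate F: E = 440.0, α = 4.55, σ_y = 532.0 → σ = 260 MPa, n = 2.04
  candidate C: E = 124.8, α = 0.907, σ_y = 582.6 → σ = 14.7 MPa, n = 39.6
  candidate U: E = 298.7, α = 11.4, σ_y = 325.0 → σ = 443 MPa, n = 0.734
  candidate Y: E = 70.74, α = 22.6, σ_y = 353.7 → σ = 208 MPa, n = 1.70
The minimum is candidate U at n = 0.734.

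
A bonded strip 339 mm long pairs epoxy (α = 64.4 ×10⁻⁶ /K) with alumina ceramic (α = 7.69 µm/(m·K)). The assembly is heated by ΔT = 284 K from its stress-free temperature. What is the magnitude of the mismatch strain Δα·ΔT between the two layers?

Δα = |64.4 − 7.69|×10⁻⁶/K = 56.7×10⁻⁶/K.
Mismatch strain = Δα·ΔT = 56.7×10⁻⁶ × 284.0 = 0.0161.

0.0161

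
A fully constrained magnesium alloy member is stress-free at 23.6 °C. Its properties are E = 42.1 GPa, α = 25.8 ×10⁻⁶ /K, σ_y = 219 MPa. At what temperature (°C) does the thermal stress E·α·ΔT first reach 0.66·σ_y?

E·α·ΔT = 144.5 MPa ⇒ ΔT = 144.5 / (42.10×10³ × 25.8×10⁻⁶) = 133.1 K.
T = 23.6 + 133.1 = 156.7 °C.

157 °C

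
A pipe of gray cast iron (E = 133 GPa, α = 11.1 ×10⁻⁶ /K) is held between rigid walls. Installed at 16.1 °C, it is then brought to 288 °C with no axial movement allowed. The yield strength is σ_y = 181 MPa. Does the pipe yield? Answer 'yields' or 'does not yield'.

ΔT = 271.9 K. Constrained thermal stress σ = E·α·ΔT = 133.0×10³ MPa × 11.1×10⁻⁶ × 271.9 = 401 MPa (compressive).
Compare to σ_y = 181 MPa: σ ≥ σ_y, so it yields.

yields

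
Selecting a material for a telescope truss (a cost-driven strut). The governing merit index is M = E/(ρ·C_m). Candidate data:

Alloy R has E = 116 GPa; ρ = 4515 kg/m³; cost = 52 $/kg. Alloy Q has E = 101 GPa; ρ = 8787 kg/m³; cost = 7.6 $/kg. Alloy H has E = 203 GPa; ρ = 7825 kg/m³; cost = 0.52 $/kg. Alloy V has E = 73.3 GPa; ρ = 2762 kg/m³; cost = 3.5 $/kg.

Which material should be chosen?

Computing M directly (units already consistent):
  alloy H: M = 49.9 MN·m per $
  alloy V: M = 7.58 MN·m per $
  alloy Q: M = 1.51 MN·m per $
  alloy R: M = 0.494 MN·m per $
Highest index: alloy H.

alloy H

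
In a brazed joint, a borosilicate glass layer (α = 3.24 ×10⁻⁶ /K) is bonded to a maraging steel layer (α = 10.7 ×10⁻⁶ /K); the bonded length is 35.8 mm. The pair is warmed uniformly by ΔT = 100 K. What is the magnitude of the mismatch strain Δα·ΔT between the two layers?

7.46×10⁻⁴

Δα = |3.24 − 10.7|×10⁻⁶/K = 7.46×10⁻⁶/K.
Mismatch strain = Δα·ΔT = 7.46×10⁻⁶ × 100.0 = 7.46×10⁻⁴.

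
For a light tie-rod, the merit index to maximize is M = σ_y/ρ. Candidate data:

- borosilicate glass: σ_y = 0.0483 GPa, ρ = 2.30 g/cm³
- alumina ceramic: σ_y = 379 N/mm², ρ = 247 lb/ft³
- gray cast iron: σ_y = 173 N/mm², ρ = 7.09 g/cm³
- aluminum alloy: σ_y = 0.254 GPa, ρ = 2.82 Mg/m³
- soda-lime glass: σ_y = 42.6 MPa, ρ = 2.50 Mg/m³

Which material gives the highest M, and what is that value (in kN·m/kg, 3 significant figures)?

alumina ceramic, M = 95.8 kN·m/kg

Putting every candidate on a common basis:
  borosilicate glass: σ_y = 48.30 MPa, ρ = 2300 kg/m³
  alumina ceramic: σ_y = 379.0 MPa, ρ = 3957 kg/m³
  gray cast iron: σ_y = 173.0 MPa, ρ = 7090 kg/m³
  aluminum alloy: σ_y = 254.0 MPa, ρ = 2820 kg/m³
  soda-lime glass: σ_y = 42.60 MPa, ρ = 2500 kg/m³
  alumina ceramic: M = 95.8 kN·m/kg
  aluminum alloy: M = 90.1 kN·m/kg
  gray cast iron: M = 24.4 kN·m/kg
  borosilicate glass: M = 21.0 kN·m/kg
  soda-lime glass: M = 17.0 kN·m/kg
Alumina ceramic has the largest M.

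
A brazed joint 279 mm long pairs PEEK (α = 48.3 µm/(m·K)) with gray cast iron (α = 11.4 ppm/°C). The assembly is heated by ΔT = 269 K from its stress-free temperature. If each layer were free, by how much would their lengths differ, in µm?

2770 µm

Δα = |48.3 − 11.4|×10⁻⁶/K = 36.9×10⁻⁶/K.
ΔL_mismatch = Δα·L·ΔT = 36.9×10⁻⁶ × 279.0 mm × 269.0 K = 2770 µm.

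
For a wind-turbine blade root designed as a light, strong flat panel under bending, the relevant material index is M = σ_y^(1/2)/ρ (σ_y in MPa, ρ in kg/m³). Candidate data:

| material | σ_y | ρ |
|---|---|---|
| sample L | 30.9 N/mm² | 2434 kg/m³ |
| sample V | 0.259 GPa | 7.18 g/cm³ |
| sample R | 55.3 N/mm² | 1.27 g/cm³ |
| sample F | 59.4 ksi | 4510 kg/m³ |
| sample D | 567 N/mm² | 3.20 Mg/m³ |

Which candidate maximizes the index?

Convert each candidate to consistent units, then evaluate M:
  sample L: σ_y = 30.90 MPa, ρ = 2434 kg/m³
  sample V: σ_y = 259.0 MPa, ρ = 7180 kg/m³
  sample R: σ_y = 55.30 MPa, ρ = 1270 kg/m³
  sample F: σ_y = 409.5 MPa, ρ = 4510 kg/m³
  sample D: σ_y = 567.0 MPa, ρ = 3200 kg/m³
  sample D: M = 7.44×10⁻³
  sample R: M = 5.86×10⁻³
  sample F: M = 4.49×10⁻³
  sample L: M = 2.28×10⁻³
  sample V: M = 2.24×10⁻³
Sample D ranks first.

sample D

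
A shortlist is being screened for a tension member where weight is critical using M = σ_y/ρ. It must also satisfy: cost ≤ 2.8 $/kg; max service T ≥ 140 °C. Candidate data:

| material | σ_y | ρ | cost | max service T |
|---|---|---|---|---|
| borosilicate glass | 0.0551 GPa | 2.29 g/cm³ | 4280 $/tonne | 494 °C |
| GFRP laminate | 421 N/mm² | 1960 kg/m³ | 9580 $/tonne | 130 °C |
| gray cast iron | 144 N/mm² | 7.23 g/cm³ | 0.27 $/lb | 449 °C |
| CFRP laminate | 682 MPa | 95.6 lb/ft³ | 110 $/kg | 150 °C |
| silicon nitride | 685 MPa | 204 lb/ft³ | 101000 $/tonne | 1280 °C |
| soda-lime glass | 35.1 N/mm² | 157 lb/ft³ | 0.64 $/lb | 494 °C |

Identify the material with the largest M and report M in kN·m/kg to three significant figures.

gray cast iron, M = 19.9 kN·m/kg

Screen on constraints: cost ≤ 2.8 $/kg; max service T ≥ 140 °C. Survivors: gray cast iron, soda-lime glass.
After converting to SI:
  gray cast iron: σ_y = 144.0 MPa, ρ = 7230 kg/m³
  soda-lime glass: σ_y = 35.10 MPa, ρ = 2515 kg/m³
  gray cast iron: M = 19.9 kN·m/kg
  soda-lime glass: M = 14.0 kN·m/kg
Highest index: gray cast iron.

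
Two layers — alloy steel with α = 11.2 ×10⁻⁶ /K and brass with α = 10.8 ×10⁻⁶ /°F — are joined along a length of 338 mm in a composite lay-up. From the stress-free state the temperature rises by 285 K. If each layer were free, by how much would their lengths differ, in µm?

794 µm

brass: α = 10.8×10⁻⁶/°F × 9/5 = 19.4×10⁻⁶/K.
Δα = |11.2 − 19.4|×10⁻⁶/K = 8.24×10⁻⁶/K.
ΔL_mismatch = Δα·L·ΔT = 8.24×10⁻⁶ × 338.0 mm × 285.0 K = 794 µm.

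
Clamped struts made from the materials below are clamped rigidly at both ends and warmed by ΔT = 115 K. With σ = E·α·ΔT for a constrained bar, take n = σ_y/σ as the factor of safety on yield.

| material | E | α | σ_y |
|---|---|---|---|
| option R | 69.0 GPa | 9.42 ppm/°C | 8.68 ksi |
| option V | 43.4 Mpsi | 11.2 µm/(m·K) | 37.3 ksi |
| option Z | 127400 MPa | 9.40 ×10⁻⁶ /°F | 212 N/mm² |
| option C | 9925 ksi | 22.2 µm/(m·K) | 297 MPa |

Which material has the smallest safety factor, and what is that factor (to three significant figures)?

In consistent units (E in GPa, α in ×10⁻⁶/K, σ_y in MPa):
  option R: E = 69.00, α = 9.42, σ_y = 59.85 → σ = 74.7 MPa, n = 0.801
  option V: E = 299.2, α = 11.2, σ_y = 257.2 → σ = 385 MPa, n = 0.667
  option Z: E = 127.4, α = 16.9, σ_y = 212.0 → σ = 248 MPa, n = 0.855
  option C: E = 68.43, α = 22.2, σ_y = 297.0 → σ = 175 MPa, n = 1.70
Smallest n: option V with n = 0.667.

option V, n = 0.667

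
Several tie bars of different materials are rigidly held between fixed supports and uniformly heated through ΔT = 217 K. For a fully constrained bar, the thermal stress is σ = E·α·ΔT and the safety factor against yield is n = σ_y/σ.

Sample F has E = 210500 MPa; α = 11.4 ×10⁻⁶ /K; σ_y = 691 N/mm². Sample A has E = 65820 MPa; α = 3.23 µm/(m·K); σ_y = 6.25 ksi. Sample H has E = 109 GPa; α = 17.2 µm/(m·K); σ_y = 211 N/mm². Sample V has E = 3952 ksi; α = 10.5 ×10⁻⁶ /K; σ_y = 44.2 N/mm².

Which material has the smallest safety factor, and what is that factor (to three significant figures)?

sample H, n = 0.519

With everything in SI (GPa, ×10⁻⁶/K, MPa):
  sample F: E = 210.5, α = 11.4, σ_y = 691.0 → σ = 521 MPa, n = 1.33
  sample A: E = 65.82, α = 3.23, σ_y = 43.09 → σ = 46.1 MPa, n = 0.934
  sample H: E = 109.0, α = 17.2, σ_y = 211.0 → σ = 407 MPa, n = 0.519
  sample V: E = 27.25, α = 10.5, σ_y = 44.20 → σ = 62.1 MPa, n = 0.712
Sample H has the lowest safety factor, n = 0.519.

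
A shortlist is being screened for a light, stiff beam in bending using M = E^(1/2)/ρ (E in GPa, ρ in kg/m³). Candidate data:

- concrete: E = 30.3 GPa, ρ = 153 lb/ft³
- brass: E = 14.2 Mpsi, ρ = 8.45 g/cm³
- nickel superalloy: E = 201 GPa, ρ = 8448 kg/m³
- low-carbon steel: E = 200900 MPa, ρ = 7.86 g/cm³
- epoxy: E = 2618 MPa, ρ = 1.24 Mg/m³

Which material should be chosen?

Convert each candidate to consistent units, then evaluate M:
  concrete: E = 30.30 GPa, ρ = 2451 kg/m³
  brass: E = 97.91 GPa, ρ = 8450 kg/m³
  nickel superalloy: E = 201.0 GPa, ρ = 8448 kg/m³
  low-carbon steel: E = 200.9 GPa, ρ = 7860 kg/m³
  epoxy: E = 2.618 GPa, ρ = 1240 kg/m³
  concrete: M = 2.25×10⁻³
  low-carbon steel: M = 1.80×10⁻³
  nickel superalloy: M = 1.68×10⁻³
  epoxy: M = 1.30×10⁻³
  brass: M = 1.17×10⁻³
Concrete ranks first.

concrete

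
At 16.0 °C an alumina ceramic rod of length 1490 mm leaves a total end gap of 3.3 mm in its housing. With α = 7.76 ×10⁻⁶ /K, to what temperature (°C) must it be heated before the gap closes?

301 °C

α·L₀·ΔT = 3.3 mm ⇒ ΔT = 3.3 / (7.76×10⁻⁶ × 1490.0) = 285.4 K.
T = 16.0 + 285.4 = 301.4 °C.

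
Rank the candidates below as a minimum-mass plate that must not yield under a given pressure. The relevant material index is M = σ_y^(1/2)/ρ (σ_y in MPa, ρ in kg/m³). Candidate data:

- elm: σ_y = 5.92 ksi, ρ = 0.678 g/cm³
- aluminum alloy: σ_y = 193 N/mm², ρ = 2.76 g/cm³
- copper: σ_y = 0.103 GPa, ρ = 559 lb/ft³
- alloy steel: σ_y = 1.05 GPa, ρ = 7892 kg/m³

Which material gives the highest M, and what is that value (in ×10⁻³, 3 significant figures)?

Normalizing units and computing the index:
  elm: σ_y = 40.82 MPa, ρ = 678.0 kg/m³
  aluminum alloy: σ_y = 193.0 MPa, ρ = 2760 kg/m³
  copper: σ_y = 103.0 MPa, ρ = 8954 kg/m³
  alloy steel: σ_y = 1050 MPa, ρ = 7892 kg/m³
  elm: M = 9.42×10⁻³
  aluminum alloy: M = 5.03×10⁻³
  alloy steel: M = 4.11×10⁻³
  copper: M = 1.13×10⁻³
Highest index: elm.

elm, M = 9.42×10⁻³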